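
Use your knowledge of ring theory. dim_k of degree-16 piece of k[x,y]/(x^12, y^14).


k[x,y], I = (x^12, y^14), d = 16
Need i < 12 and d-i < 14.
Range: 3 <= i <= 11.
H(16) = 9


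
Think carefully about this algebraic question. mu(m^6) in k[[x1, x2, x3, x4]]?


C(n+d-1,d)=C(9,6)=84


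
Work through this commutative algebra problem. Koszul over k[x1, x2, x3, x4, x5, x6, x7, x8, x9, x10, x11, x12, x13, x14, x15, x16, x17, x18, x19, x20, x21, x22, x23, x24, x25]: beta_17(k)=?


C(n,i)=C(25,17)=1081575


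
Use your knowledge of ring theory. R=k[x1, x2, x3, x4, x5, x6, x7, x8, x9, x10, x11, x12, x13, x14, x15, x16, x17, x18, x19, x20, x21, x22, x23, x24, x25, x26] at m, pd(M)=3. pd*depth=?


pd+depth=26
depth=26-3=23
pd*depth=3*23=69


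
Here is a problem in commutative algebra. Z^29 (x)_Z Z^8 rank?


rank(M(x)N) = rank(M)*rank(N)
29*8 = 232


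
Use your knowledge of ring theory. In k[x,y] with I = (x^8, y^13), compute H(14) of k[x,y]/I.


k[x,y], I = (x^8, y^13), d = 14
Need i < 8 and d-i < 13.
Range: 2 <= i <= 7.
H(14) = 6


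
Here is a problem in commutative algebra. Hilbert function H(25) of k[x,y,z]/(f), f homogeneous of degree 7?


C(27,2)-C(20,2)=351-190=161


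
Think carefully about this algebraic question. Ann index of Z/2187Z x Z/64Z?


Exponent = lcm of the cyclic orders; pairwise coprime => product.
3^7*2^6=2187*64=139968


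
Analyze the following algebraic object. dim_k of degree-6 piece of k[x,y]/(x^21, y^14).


k[x,y], I = (x^21, y^14), d = 6
Need i < 21 and d-i < 14.
Range: 0 <= i <= 6.
H(6) = 7


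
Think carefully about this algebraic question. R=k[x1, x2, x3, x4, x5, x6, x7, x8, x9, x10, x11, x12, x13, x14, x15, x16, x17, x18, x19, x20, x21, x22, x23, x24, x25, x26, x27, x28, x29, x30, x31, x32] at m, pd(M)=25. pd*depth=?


pd+depth=32
depth=32-25=7
pd*depth=25*7=175


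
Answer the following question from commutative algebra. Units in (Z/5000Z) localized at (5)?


Local ring = Z/625Z.
phi(625) = 5^3*(5-1) = 500


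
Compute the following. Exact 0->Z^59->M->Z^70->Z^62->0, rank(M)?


Alt sum=0:
(-1)^0*59 + (-1)^1*? + (-1)^2*70 + (-1)^3*62=0
rank(M)=67


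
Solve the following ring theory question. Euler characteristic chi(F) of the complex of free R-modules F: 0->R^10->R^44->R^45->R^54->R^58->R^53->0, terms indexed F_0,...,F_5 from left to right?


chi = sum (-1)^i * rank:
(-1)^0*10=10
(-1)^1*44=-44
(-1)^2*45=45
(-1)^3*54=-54
(-1)^4*58=58
(-1)^5*53=-53
chi=-38


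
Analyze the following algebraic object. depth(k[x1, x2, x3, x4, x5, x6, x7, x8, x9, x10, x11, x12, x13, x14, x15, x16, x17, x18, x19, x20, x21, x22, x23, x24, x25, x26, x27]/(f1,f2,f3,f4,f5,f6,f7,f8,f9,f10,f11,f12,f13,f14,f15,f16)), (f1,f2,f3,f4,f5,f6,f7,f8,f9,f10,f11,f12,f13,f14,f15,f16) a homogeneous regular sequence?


depth(R)=27
depth(R/I)=27-16=11


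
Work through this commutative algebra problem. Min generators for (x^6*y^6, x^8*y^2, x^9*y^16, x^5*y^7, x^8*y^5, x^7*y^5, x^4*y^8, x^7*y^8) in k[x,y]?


Remove redundant (divisible by others).
x^8*y^5 redundant.
x^9*y^16 redundant.
x^7*y^8 redundant.
Min: x^8*y^2, x^7*y^5, x^6*y^6, x^5*y^7, x^4*y^8
Count=5


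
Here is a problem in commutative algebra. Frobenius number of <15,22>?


gcd(15,22)=1 => F=ab-a-b=15*22-15-22=330-37=293


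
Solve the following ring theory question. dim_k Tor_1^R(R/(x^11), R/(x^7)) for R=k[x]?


Tor_1(R/I,R/J)=(I cap J)/IJ=(x^11)/(x^18)
dim=18-11=min(11,7)=7


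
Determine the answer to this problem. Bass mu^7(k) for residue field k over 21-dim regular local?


C(n,i)=C(21,7)=116280


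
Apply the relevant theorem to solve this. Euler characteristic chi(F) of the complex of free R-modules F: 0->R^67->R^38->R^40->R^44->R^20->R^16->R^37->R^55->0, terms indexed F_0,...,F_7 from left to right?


chi = sum (-1)^i * rank:
(-1)^0*67=67
(-1)^1*38=-38
(-1)^2*40=40
(-1)^3*44=-44
(-1)^4*20=20
(-1)^5*16=-16
(-1)^6*37=37
(-1)^7*55=-55
chi=11


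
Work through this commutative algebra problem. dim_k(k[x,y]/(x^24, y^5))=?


Basis: x^i*y^j, i<24, j<5
24*5=120


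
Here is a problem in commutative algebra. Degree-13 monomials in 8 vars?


C(d+n-1,n-1)=C(20,7)=77520


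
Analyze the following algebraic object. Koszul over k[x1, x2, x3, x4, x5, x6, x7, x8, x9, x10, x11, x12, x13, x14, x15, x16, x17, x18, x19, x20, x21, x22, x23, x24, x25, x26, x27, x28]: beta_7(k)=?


C(n,i)=C(28,7)=1184040


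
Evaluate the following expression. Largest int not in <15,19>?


gcd(15,19)=1 => F=ab-a-b=15*19-15-19=285-34=251


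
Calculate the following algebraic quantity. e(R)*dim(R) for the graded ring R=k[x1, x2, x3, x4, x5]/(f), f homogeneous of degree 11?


e(R)=deg(f)=11, dim(R)=5-1=4
e*dim=11*4=44


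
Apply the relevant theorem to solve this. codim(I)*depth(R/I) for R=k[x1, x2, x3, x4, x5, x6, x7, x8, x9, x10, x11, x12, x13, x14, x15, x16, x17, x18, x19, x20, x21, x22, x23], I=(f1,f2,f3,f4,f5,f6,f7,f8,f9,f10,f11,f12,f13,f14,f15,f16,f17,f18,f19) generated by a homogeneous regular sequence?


codim=19, depth=dim(R/I)=23-19=4
Product=19*4=76


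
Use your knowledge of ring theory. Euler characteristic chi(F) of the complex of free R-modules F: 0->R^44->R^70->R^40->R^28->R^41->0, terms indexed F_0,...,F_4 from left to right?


chi = sum (-1)^i * rank:
(-1)^0*44=44
(-1)^1*70=-70
(-1)^2*40=40
(-1)^3*28=-28
(-1)^4*41=41
chi=27


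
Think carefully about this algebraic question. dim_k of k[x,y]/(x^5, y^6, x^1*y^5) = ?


k[x,y]/I, I = (x^5, y^6, x^1*y^5)
Rect: 5x6=30. Corner: (5-1)x(6-5)=4.
dim = 30-4 = 26


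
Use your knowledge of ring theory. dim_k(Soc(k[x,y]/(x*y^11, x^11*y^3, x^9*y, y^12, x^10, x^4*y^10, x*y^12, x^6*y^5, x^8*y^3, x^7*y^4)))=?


Socle = ann(m) = span of standard monomials u with x*u, y*u in I (staircase corners).
Redundant generators: x*y^12, x^11*y^3
Minimal generators: x^10, x^9*y, x^8*y^3, x^7*y^4, x^6*y^5, x^4*y^10, x*y^11, y^12
Corners: y^11, x^3y^10, x^5y^9, x^6y^4, x^7y^3, x^8y^2, x^9
Socle dim=7


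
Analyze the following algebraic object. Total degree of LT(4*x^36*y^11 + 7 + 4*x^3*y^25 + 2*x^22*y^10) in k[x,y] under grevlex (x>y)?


LT: 4*x^36*y^11
deg_x=36, deg_y=11
Total=36+11=47


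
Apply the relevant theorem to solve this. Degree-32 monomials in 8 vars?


C(d+n-1,n-1)=C(39,7)=15380937


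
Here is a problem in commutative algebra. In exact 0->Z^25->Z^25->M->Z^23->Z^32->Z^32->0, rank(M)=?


Alt sum=0:
(-1)^0*25 + (-1)^1*25 + (-1)^2*? + (-1)^3*23 + (-1)^4*32 + (-1)^5*32=0
rank(M)=23


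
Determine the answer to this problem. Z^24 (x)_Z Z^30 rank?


rank(M(x)N) = rank(M)*rank(N)
24*30 = 720


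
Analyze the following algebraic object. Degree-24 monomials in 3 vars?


C(d+n-1,n-1)=C(26,2)=325


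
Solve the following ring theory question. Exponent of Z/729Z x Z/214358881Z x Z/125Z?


Exponent = lcm of the cyclic orders; pairwise coprime => product.
3^6*11^8*5^3=729*214358881*125=19533453031125


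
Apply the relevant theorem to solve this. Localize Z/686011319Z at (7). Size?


7-primary part: 686011319=7^9*17
Size=7^9=40353607


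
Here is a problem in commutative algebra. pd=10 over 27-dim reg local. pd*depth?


pd+depth=27
depth=27-10=17
pd*depth=10*17=170


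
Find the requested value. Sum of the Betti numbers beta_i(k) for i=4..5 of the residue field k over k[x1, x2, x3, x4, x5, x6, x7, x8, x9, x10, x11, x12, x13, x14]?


Koszul resolution: beta_i(k)=C(n,i), n=14
C(14,4)=1001, C(14,5)=2002
Sum=3003


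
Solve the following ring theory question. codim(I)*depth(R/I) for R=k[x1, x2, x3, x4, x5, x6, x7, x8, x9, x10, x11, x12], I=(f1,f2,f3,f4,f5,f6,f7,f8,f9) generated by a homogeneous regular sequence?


codim=9, depth=dim(R/I)=12-9=3
Product=9*3=27


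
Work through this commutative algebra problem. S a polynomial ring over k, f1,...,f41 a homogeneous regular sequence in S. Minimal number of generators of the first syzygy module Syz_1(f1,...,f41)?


Regular sequence => Koszul complex is the minimal free resolution.
Syz_1 minimally generated by Koszul relations f_i*e_j - f_j*e_i (i<j): mu(Syz_1) = beta_2 = C(m,2) = m(m-1)/2
m=41
41*40/2 = 820


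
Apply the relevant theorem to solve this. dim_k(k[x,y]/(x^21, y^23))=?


Basis: x^i*y^j, i<21, j<23
21*23=483


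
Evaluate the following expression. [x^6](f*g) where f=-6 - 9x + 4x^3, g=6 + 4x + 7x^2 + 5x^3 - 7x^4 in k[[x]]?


[x^6] = sum a_i*b_j, i+j=6
  4*5=20
Sum=20


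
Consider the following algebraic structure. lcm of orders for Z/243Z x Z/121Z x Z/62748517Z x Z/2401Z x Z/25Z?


Exponent = lcm of the cyclic orders; pairwise coprime => product.
3^5*11^2*13^7*7^4*5^2=243*121*62748517*2401*25=110745803587193775


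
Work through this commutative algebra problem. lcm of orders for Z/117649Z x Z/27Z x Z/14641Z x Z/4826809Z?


Exponent = lcm of the cyclic orders; pairwise coprime => product.
7^6*3^3*11^4*13^6=117649*27*14641*4826809=224482690416571587


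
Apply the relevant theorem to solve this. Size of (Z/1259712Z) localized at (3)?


3-primary part: 1259712=3^9*64
Size=3^9=19683


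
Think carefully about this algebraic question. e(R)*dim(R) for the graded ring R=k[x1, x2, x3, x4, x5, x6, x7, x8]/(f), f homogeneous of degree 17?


e(R)=deg(f)=17, dim(R)=8-1=7
e*dim=17*7=119


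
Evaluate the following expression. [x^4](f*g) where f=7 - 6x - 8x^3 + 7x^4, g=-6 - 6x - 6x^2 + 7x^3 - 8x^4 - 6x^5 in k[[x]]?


[x^4] = sum a_i*b_j, i+j=4
  7*-8=-56
  -6*7=-42
  -8*-6=48
  7*-6=-42
Sum=-92


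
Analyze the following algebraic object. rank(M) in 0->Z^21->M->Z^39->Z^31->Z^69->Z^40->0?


Alt sum=0:
(-1)^0*21 + (-1)^1*? + (-1)^2*39 + (-1)^3*31 + (-1)^4*69 + (-1)^5*40=0
rank(M)=58


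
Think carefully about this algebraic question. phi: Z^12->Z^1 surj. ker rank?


rank(ker) = 12-1 = 11


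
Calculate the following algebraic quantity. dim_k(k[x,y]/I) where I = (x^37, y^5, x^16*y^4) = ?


k[x,y]/I, I = (x^37, y^5, x^16*y^4)
Rect: 37x5=185. Corner: (37-16)x(5-4)=21.
dim = 185-21 = 164


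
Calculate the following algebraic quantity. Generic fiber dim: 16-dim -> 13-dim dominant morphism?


dim(fiber)=dim(X)-dim(Y)=16-13=3


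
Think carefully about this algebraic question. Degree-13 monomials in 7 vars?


C(d+n-1,n-1)=C(19,6)=27132


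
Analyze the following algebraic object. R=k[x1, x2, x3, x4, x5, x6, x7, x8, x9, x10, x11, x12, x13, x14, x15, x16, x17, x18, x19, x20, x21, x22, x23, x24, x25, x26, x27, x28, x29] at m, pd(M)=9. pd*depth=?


pd+depth=29
depth=29-9=20
pd*depth=9*20=180


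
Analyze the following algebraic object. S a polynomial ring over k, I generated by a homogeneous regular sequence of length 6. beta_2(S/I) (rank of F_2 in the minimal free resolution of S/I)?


Regular sequence => Koszul complex is the minimal free resolution.
Syz_1 minimally generated by Koszul relations f_i*e_j - f_j*e_i (i<j): mu(Syz_1) = beta_2 = C(m,2) = m(m-1)/2
m=6
6*5/2 = 15


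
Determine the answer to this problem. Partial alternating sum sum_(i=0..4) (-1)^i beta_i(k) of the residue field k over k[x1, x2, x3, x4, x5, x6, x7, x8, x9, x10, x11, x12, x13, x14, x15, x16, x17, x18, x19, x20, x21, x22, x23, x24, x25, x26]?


Koszul resolution: beta_i(k)=C(n,i), n=26
sum_(i=0..p) (-1)^i C(n,i) = (-1)^p C(n-1,p)
(-1)^4*C(25,4) = (-1)^4*12650 = 12650


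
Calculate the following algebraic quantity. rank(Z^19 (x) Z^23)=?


rank(M(x)N) = rank(M)*rank(N)
19*23 = 437


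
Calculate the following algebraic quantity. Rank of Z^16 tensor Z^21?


rank(M(x)N) = rank(M)*rank(N)
16*21 = 336


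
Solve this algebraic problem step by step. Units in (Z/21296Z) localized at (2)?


Local ring = Z/16Z.
phi(16) = 2^3*(2-1) = 8


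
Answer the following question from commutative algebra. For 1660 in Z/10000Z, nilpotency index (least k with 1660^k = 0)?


1660^k mod 10000:
k=1: 1660
k=2: 5600
k=3: 6000
k=4: 0
First zero at k = 4


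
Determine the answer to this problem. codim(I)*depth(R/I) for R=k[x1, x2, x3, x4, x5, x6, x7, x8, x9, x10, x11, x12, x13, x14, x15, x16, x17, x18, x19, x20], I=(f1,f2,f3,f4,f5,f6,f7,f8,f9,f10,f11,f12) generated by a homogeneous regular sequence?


codim=12, depth=dim(R/I)=20-12=8
Product=12*8=96


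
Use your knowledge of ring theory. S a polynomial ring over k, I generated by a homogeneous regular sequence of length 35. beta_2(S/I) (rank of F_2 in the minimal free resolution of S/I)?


Regular sequence => Koszul complex is the minimal free resolution.
Syz_1 minimally generated by Koszul relations f_i*e_j - f_j*e_i (i<j): mu(Syz_1) = beta_2 = C(m,2) = m(m-1)/2
m=35
35*34/2 = 595


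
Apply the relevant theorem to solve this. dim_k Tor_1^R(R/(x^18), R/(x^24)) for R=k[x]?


Tor_1(R/I,R/J)=(I cap J)/IJ=(x^24)/(x^42)
dim=42-24=min(18,24)=18


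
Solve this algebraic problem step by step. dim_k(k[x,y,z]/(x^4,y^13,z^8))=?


Basis: x^iy^jz^k, i<4,j<13,k<8
4*13*8=416


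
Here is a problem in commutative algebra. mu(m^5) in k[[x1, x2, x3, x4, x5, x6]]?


C(n+d-1,d)=C(10,5)=252


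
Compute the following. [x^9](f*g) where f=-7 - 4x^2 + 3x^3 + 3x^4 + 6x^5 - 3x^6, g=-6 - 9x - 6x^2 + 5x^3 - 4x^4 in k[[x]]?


[x^9] = sum a_i*b_j, i+j=9
  6*-4=-24
  -3*5=-15
Sum=-39


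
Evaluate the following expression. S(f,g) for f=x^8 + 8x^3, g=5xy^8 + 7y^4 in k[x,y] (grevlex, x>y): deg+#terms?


LT(f)=x^8, LT(g)=5xy^8
lcm(LM)=x^8y^8
S(f,g) (scaled by 5 to clear denominators) = 5y^8*f - x^7*g = -7x^7y^4 + 40x^3y^8
2 terms, deg 11.
11+2=13


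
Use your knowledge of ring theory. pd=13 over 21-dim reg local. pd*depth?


pd+depth=21
depth=21-13=8
pd*depth=13*8=104


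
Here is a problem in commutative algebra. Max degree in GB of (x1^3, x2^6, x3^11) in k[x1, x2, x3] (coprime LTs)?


Pure powers, coprime LTs => already GB.
Degrees: 3, 6, 11
Max=11


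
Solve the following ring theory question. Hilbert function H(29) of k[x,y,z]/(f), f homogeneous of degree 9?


C(31,2)-C(22,2)=465-231=234


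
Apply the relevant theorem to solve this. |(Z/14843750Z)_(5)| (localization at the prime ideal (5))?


5-primary part: 14843750=5^8*38
Size=5^8=390625


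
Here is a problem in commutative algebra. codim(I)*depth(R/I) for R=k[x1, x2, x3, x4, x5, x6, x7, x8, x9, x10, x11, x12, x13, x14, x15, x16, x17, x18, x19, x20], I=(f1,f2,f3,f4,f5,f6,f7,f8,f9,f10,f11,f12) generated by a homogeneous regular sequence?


codim=12, depth=dim(R/I)=20-12=8
Product=12*8=96


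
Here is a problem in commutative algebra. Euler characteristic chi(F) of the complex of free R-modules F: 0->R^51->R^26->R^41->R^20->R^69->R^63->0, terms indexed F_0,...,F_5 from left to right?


chi = sum (-1)^i * rank:
(-1)^0*51=51
(-1)^1*26=-26
(-1)^2*41=41
(-1)^3*20=-20
(-1)^4*69=69
(-1)^5*63=-63
chi=52


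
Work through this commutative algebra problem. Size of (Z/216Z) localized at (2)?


2-primary part: 216=2^3*27
Size=2^3=8


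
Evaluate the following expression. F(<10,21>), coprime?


gcd(10,21)=1 => F=ab-a-b=10*21-10-21=210-31=179


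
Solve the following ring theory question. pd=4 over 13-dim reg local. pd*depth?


pd+depth=13
depth=13-4=9
pd*depth=4*9=36


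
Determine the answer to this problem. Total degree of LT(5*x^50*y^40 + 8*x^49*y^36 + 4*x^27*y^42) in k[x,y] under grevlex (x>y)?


LT: 5*x^50*y^40
deg_x=50, deg_y=40
Total=50+40=90


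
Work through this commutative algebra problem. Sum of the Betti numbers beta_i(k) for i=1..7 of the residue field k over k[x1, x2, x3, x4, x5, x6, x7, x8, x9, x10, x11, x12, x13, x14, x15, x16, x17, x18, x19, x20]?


Koszul resolution: beta_i(k)=C(n,i), n=20
C(20,1)=20, C(20,2)=190, C(20,3)=1140, C(20,4)=4845, C(20,5)=15504, C(20,6)=38760, C(20,7)=77520
Sum=137979


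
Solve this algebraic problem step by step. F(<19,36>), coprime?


gcd(19,36)=1 => F=ab-a-b=19*36-19-36=684-55=629


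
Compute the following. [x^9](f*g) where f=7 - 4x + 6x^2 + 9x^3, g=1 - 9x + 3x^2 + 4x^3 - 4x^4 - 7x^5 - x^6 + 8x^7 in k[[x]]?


[x^9] = sum a_i*b_j, i+j=9
  6*8=48
  9*-1=-9
Sum=39


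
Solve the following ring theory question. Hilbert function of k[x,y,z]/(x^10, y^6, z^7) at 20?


Need i<10, j<6, k<7 with i+j+k=20.
For each i, j ranges over max(0,20-i-6)..min(5,20-i):
  i=0: j in [14,5] -> 0
  i=1: j in [13,5] -> 0
  i=2: j in [12,5] -> 0
  i=3: j in [11,5] -> 0
  i=4: j in [10,5] -> 0
  i=5: j in [9,5] -> 0
  i=6: j in [8,5] -> 0
  i=7: j in [7,5] -> 0
  i=8: j in [6,5] -> 0
  i=9: j in [5,5] -> 1
H(20) = 0+0+0+0+0+0+0+0+0+1 = 1


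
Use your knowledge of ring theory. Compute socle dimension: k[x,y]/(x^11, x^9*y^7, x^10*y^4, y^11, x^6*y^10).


Socle = ann(m) = span of standard monomials u with x*u, y*u in I (staircase corners).
Minimal generators: x^11, x^10*y^4, x^9*y^7, x^6*y^10, y^11
Corners: x^5y^10, x^8y^9, x^9y^6, x^10y^3
Socle dim=4


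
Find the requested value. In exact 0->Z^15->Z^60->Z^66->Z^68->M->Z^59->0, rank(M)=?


Alt sum=0:
(-1)^0*15 + (-1)^1*60 + (-1)^2*66 + (-1)^3*68 + (-1)^4*? + (-1)^5*59=0
rank(M)=106


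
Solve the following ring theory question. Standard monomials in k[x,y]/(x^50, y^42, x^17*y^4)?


k[x,y]/I, I = (x^50, y^42, x^17*y^4)
Rect: 50x42=2100. Corner: (50-17)x(42-4)=1254.
dim = 2100-1254 = 846


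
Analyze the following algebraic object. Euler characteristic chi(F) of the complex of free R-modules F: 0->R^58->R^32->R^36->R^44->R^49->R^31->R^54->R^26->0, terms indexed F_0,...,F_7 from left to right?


chi = sum (-1)^i * rank:
(-1)^0*58=58
(-1)^1*32=-32
(-1)^2*36=36
(-1)^3*44=-44
(-1)^4*49=49
(-1)^5*31=-31
(-1)^6*54=54
(-1)^7*26=-26
chi=64


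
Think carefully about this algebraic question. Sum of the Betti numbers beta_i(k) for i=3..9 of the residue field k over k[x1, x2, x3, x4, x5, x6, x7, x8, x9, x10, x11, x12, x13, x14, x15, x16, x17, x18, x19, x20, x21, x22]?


Koszul resolution: beta_i(k)=C(n,i), n=22
C(22,3)=1540, C(22,4)=7315, C(22,5)=26334, C(22,6)=74613, C(22,7)=170544, C(22,8)=319770, C(22,9)=497420
Sum=1097536


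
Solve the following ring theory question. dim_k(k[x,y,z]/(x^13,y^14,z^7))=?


Basis: x^iy^jz^k, i<13,j<14,k<7
13*14*7=1274


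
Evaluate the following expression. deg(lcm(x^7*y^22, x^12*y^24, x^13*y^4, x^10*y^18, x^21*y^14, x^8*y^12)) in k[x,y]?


lcm = componentwise max:
x: max(7,12,13,10,21,8)=21
y: max(22,24,4,18,14,12)=24
Total=21+24=45


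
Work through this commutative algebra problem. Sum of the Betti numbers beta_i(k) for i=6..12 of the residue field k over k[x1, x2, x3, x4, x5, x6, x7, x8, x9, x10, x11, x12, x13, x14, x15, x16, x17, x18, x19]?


Koszul resolution: beta_i(k)=C(n,i), n=19
C(19,6)=27132, C(19,7)=50388, C(19,8)=75582, C(19,9)=92378, C(19,10)=92378, C(19,11)=75582, C(19,12)=50388
Sum=463828


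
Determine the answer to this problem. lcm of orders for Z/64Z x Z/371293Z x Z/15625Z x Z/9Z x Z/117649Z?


Exponent = lcm of the cyclic orders; pairwise coprime => product.
2^6*13^5*5^6*3^2*7^6=64*371293*15625*9*117649=393140251413000000


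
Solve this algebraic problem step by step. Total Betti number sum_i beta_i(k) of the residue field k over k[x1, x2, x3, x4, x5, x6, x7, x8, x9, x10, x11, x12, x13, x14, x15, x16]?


Koszul resolution: beta_i(k)=C(n,i), n=16
sum_i C(16,i) = 2^16 = 65536


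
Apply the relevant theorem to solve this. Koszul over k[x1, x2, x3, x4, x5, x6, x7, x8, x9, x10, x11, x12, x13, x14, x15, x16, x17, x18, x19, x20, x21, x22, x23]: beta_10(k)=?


C(n,i)=C(23,10)=1144066


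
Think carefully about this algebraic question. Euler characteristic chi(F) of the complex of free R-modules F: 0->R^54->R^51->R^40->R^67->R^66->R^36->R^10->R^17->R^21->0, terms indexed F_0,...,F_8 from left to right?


chi = sum (-1)^i * rank:
(-1)^0*54=54
(-1)^1*51=-51
(-1)^2*40=40
(-1)^3*67=-67
(-1)^4*66=66
(-1)^5*36=-36
(-1)^6*10=10
(-1)^7*17=-17
(-1)^8*21=21
chi=20


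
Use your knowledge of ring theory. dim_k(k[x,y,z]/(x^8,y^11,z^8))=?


Basis: x^iy^jz^k, i<8,j<11,k<8
8*11*8=704


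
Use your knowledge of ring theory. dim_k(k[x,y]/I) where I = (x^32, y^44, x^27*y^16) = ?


k[x,y]/I, I = (x^32, y^44, x^27*y^16)
Rect: 32x44=1408. Corner: (32-27)x(44-16)=140.
dim = 1408-140 = 1268


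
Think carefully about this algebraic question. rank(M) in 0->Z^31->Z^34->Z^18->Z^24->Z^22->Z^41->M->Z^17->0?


Alt sum=0:
(-1)^0*31 + (-1)^1*34 + (-1)^2*18 + (-1)^3*24 + (-1)^4*22 + (-1)^5*41 + (-1)^6*? + (-1)^7*17=0
rank(M)=45


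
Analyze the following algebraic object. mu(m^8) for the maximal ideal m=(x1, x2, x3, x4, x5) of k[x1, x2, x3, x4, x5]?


Graded Nakayama: mu(m^d) = dim_k (m^d/m^(d+1)) = #degree-8 monomials in 5 vars
C(n+d-1,d)=C(12,8)=495


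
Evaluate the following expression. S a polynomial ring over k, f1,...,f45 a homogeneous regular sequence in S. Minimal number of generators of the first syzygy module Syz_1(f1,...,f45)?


Regular sequence => Koszul complex is the minimal free resolution.
Syz_1 minimally generated by Koszul relations f_i*e_j - f_j*e_i (i<j): mu(Syz_1) = beta_2 = C(m,2) = m(m-1)/2
m=45
45*44/2 = 990


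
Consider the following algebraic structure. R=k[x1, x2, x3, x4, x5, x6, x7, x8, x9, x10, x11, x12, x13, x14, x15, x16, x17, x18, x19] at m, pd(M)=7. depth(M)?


pd+depth=depth(R)=19
depth=19-7=12


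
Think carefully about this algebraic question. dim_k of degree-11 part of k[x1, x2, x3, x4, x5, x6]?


C(d+n-1,n-1)=C(16,5)=4368


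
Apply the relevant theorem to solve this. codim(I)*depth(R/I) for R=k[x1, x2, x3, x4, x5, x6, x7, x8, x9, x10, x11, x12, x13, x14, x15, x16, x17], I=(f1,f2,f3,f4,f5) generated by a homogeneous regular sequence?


codim=5, depth=dim(R/I)=17-5=12
Product=5*12=60


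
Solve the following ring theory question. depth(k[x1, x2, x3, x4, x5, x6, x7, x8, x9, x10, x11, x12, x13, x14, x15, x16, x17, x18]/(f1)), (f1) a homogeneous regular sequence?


depth(R)=18
depth(R/I)=18-1=17


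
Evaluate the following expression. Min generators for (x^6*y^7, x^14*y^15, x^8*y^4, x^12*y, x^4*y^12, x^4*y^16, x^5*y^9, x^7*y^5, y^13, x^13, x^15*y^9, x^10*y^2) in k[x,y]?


Remove redundant (divisible by others).
x^15*y^9 redundant.
x^14*y^15 redundant.
x^4*y^16 redundant.
Min: x^13, x^12*y, x^10*y^2, x^8*y^4, x^7*y^5, x^6*y^7, x^5*y^9, x^4*y^12, y^13
Count=9


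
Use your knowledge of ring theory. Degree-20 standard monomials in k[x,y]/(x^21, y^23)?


k[x,y], I = (x^21, y^23), d = 20
Need i < 21 and d-i < 23.
Range: 0 <= i <= 20.
H(20) = 21


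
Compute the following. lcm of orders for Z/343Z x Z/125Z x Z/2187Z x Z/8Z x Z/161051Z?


Exponent = lcm of the cyclic orders; pairwise coprime => product.
7^3*5^3*3^7*2^3*11^5=343*125*2187*8*161051=120810958191000


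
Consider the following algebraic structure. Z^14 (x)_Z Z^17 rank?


rank(M(x)N) = rank(M)*rank(N)
14*17 = 238


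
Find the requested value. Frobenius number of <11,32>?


gcd(11,32)=1 => F=ab-a-b=11*32-11-32=352-43=309


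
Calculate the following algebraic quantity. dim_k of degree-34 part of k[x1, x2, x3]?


C(d+n-1,n-1)=C(36,2)=630


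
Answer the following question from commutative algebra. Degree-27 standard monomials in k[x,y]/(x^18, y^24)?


k[x,y], I = (x^18, y^24), d = 27
Need i < 18 and d-i < 24.
Range: 4 <= i <= 17.
H(27) = 14


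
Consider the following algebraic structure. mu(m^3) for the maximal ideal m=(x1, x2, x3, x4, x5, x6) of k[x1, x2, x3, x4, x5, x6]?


Graded Nakayama: mu(m^d) = dim_k (m^d/m^(d+1)) = #degree-3 monomials in 6 vars
C(n+d-1,d)=C(8,3)=56


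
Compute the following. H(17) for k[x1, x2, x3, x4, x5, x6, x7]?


C(d+n-1,n-1)=C(23,6)=100947


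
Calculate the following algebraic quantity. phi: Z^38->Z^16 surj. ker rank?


rank(ker) = 38-16 = 22


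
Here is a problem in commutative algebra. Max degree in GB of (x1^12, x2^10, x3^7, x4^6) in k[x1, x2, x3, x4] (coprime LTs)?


Pure powers, coprime LTs => already GB.
Degrees: 12, 10, 7, 6
Max=12


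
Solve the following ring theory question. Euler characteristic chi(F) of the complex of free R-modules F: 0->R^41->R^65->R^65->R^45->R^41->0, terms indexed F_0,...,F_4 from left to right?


chi = sum (-1)^i * rank:
(-1)^0*41=41
(-1)^1*65=-65
(-1)^2*65=65
(-1)^3*45=-45
(-1)^4*41=41
chi=37


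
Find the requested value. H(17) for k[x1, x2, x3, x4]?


C(d+n-1,n-1)=C(20,3)=1140


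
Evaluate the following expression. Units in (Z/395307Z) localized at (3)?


Local ring = Z/27Z.
phi(27) = 3^2*(3-1) = 18


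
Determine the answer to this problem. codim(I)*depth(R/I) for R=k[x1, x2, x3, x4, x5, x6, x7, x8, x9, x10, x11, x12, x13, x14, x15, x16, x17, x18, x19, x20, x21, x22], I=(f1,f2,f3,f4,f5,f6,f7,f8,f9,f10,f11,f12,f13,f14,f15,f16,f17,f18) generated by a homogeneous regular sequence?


codim=18, depth=dim(R/I)=22-18=4
Product=18*4=72


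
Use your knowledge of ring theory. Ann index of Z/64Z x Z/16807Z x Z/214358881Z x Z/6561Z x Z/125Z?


Exponent = lcm of the cyclic orders; pairwise coprime => product.
2^6*7^5*11^8*3^8*5^3=64*16807*214358881*6561*125=189100077174211896000


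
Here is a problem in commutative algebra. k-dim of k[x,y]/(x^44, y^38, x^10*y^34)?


k[x,y]/I, I = (x^44, y^38, x^10*y^34)
Rect: 44x38=1672. Corner: (44-10)x(38-34)=136.
dim = 1672-136 = 1536


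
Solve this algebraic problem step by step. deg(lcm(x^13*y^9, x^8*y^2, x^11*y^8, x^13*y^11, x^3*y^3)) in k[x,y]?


lcm = componentwise max:
x: max(13,8,11,13,3)=13
y: max(9,2,8,11,3)=11
Total=13+11=24


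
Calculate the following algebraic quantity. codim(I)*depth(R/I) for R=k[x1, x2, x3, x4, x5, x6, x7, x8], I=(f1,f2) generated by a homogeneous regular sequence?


codim=2, depth=dim(R/I)=8-2=6
Product=2*6=12


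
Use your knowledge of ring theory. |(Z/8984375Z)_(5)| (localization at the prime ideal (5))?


5-primary part: 8984375=5^8*23
Size=5^8=390625


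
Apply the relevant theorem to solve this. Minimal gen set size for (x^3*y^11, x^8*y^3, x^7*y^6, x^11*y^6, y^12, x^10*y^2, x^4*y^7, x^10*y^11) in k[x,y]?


Remove redundant (divisible by others).
x^10*y^11 redundant.
x^11*y^6 redundant.
Min: x^10*y^2, x^8*y^3, x^7*y^6, x^4*y^7, x^3*y^11, y^12
Count=6


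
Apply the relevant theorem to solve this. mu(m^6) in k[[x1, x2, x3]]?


C(n+d-1,d)=C(8,6)=28


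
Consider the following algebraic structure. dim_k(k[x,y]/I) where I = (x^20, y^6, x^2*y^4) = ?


k[x,y]/I, I = (x^20, y^6, x^2*y^4)
Rect: 20x6=120. Corner: (20-2)x(6-4)=36.
dim = 120-36 = 84


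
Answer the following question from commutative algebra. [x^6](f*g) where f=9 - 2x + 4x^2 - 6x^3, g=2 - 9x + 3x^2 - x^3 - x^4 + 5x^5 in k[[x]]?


[x^6] = sum a_i*b_j, i+j=6
  -2*5=-10
  4*-1=-4
  -6*-1=6
Sum=-8


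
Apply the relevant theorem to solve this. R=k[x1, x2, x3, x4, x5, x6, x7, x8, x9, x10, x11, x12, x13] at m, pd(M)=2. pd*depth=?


pd+depth=13
depth=13-2=11
pd*depth=2*11=22


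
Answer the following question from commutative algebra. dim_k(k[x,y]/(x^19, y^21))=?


Basis: x^i*y^j, i<19, j<21
19*21=399


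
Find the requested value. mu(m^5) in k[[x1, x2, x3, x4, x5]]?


C(n+d-1,d)=C(9,5)=126


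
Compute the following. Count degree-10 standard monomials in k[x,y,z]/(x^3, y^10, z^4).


Need i<3, j<10, k<4 with i+j+k=10.
For each i, j ranges over max(0,10-i-3)..min(9,10-i):
  i=0: j in [7,9] -> 3
  i=1: j in [6,9] -> 4
  i=2: j in [5,8] -> 4
H(10) = 3+4+4 = 11


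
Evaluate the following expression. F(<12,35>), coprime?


gcd(12,35)=1 => F=ab-a-b=12*35-12-35=420-47=373


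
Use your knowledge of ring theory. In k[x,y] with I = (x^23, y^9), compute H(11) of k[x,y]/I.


k[x,y], I = (x^23, y^9), d = 11
Need i < 23 and d-i < 9.
Range: 3 <= i <= 11.
H(11) = 9


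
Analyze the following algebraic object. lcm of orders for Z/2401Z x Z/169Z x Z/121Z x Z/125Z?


Exponent = lcm of the cyclic orders; pairwise coprime => product.
7^4*13^2*11^2*5^3=2401*169*121*125=6137256125


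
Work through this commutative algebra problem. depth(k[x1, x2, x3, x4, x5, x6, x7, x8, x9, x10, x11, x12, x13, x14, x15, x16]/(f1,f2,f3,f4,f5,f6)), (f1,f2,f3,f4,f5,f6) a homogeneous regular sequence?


depth(R)=16
depth(R/I)=16-6=10


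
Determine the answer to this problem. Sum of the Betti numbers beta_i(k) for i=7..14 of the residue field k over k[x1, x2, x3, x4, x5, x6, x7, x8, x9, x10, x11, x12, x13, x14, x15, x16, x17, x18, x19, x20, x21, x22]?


Koszul resolution: beta_i(k)=C(n,i), n=22
C(22,7)=170544, C(22,8)=319770, C(22,9)=497420, C(22,10)=646646, C(22,11)=705432, C(22,12)=646646, C(22,13)=497420, C(22,14)=319770
Sum=3803648


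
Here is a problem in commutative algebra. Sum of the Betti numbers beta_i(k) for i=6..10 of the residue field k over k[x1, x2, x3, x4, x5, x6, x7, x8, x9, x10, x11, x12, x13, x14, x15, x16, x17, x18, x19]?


Koszul resolution: beta_i(k)=C(n,i), n=19
C(19,6)=27132, C(19,7)=50388, C(19,8)=75582, C(19,9)=92378, C(19,10)=92378
Sum=337858


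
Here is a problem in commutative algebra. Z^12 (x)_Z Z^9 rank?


rank(M(x)N) = rank(M)*rank(N)
12*9 = 108


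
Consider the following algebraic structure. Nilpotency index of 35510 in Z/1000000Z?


35510^k mod 1000000:
k=1: 35510
k=2: 960100
k=3: 151000
k=4: 10000
k=5: 100000
k=6: 0
First zero at k = 6


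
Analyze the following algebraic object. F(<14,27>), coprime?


gcd(14,27)=1 => F=ab-a-b=14*27-14-27=378-41=337


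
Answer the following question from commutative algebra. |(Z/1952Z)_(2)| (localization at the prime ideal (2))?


2-primary part: 1952=2^5*61
Size=2^5=32


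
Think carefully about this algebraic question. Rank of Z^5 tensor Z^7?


rank(M(x)N) = rank(M)*rank(N)
5*7 = 35


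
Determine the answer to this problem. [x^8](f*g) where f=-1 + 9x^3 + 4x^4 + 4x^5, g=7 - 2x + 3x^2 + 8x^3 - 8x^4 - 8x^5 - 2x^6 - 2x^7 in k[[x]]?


[x^8] = sum a_i*b_j, i+j=8
  9*-8=-72
  4*-8=-32
  4*8=32
Sum=-72


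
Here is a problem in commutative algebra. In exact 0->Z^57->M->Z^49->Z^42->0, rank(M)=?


Alt sum=0:
(-1)^0*57 + (-1)^1*? + (-1)^2*49 + (-1)^3*42=0
rank(M)=64


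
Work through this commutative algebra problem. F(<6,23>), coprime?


gcd(6,23)=1 => F=ab-a-b=6*23-6-23=138-29=109


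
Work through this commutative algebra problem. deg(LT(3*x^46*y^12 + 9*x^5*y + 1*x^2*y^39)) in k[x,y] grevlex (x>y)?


LT: 3*x^46*y^12
deg_x=46, deg_y=12
Total=46+12=58


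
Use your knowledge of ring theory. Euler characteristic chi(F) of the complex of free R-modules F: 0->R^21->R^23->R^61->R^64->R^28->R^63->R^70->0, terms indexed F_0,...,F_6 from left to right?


chi = sum (-1)^i * rank:
(-1)^0*21=21
(-1)^1*23=-23
(-1)^2*61=61
(-1)^3*64=-64
(-1)^4*28=28
(-1)^5*63=-63
(-1)^6*70=70
chi=30


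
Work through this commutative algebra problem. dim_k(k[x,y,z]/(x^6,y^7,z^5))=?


Basis: x^iy^jz^k, i<6,j<7,k<5
6*7*5=210


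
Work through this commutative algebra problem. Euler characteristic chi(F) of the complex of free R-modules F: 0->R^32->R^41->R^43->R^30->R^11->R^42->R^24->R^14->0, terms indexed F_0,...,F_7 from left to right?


chi = sum (-1)^i * rank:
(-1)^0*32=32
(-1)^1*41=-41
(-1)^2*43=43
(-1)^3*30=-30
(-1)^4*11=11
(-1)^5*42=-42
(-1)^6*24=24
(-1)^7*14=-14
chi=-17


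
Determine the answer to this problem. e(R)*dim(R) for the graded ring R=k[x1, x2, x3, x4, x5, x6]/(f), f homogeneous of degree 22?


e(R)=deg(f)=22, dim(R)=6-1=5
e*dim=22*5=110


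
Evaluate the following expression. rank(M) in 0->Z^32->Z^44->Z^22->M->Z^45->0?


Alt sum=0:
(-1)^0*32 + (-1)^1*44 + (-1)^2*22 + (-1)^3*? + (-1)^4*45=0
rank(M)=55


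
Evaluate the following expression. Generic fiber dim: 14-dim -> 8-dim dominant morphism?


dim(fiber)=dim(X)-dim(Y)=14-8=6


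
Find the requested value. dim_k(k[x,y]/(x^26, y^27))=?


Basis: x^i*y^j, i<26, j<27
26*27=702


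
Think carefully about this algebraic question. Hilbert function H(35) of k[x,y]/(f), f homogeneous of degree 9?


H(t)=d for t>=d-1.
d=9, t=35
H(35)=9


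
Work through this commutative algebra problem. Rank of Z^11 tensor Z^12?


rank(M(x)N) = rank(M)*rank(N)
11*12 = 132


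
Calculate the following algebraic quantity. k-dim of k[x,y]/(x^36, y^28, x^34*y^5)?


k[x,y]/I, I = (x^36, y^28, x^34*y^5)
Rect: 36x28=1008. Corner: (36-34)x(28-5)=46.
dim = 1008-46 = 962


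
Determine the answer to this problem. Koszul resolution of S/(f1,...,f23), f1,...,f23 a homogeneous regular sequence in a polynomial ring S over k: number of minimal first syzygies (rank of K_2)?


Regular sequence => Koszul complex is the minimal free resolution.
Syz_1 minimally generated by Koszul relations f_i*e_j - f_j*e_i (i<j): mu(Syz_1) = beta_2 = C(m,2) = m(m-1)/2
m=23
23*22/2 = 253


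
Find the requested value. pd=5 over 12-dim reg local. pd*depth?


pd+depth=12
depth=12-5=7
pd*depth=5*7=35


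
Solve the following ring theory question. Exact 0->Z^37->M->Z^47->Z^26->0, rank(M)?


Alt sum=0:
(-1)^0*37 + (-1)^1*? + (-1)^2*47 + (-1)^3*26=0
rank(M)=58


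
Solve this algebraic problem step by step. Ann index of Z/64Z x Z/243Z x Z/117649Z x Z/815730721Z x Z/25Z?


Exponent = lcm of the cyclic orders; pairwise coprime => product.
2^6*3^5*7^6*13^8*5^2=64*243*117649*815730721*25=37313098517708395200


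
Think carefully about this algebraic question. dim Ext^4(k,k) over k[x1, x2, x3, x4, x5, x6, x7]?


C(n,i)=C(7,4)=35


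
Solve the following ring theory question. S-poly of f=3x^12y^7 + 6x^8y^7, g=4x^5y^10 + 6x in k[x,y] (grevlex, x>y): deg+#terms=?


LT(f)=3x^12y^7, LT(g)=4x^5y^10
lcm(LM)=x^12y^10
S(f,g) (scaled by 12 to clear denominators) = 4y^3*f - 3x^7*g = 24x^8y^10 - 18x^8
2 terms, deg 18.
18+2=20


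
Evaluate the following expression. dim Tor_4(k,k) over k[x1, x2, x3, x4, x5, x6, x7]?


Koszul: C(n,i)=C(7,4)=35


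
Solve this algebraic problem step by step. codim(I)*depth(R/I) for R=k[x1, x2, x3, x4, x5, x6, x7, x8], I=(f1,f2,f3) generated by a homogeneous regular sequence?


codim=3, depth=dim(R/I)=8-3=5
Product=3*5=15


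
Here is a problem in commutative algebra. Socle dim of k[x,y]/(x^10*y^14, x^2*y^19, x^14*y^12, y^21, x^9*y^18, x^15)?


Socle = ann(m) = span of standard monomials u with x*u, y*u in I (staircase corners).
Minimal generators: x^15, x^14*y^12, x^10*y^14, x^9*y^18, x^2*y^19, y^21
Corners: xy^20, x^8y^18, x^9y^17, x^13y^13, x^14y^11
Socle dim=5


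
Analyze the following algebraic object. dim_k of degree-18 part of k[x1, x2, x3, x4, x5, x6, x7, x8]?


C(d+n-1,n-1)=C(25,7)=480700


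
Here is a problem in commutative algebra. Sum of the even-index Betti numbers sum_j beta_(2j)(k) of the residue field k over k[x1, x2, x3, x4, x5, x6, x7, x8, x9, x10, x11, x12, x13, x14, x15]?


Koszul resolution: beta_i(k)=C(n,i), n=15
sum_even C(15,i) = 2^(n-1) = 2^14 = 16384


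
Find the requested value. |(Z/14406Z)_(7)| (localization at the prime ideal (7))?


7-primary part: 14406=7^4*6
Size=7^4=2401


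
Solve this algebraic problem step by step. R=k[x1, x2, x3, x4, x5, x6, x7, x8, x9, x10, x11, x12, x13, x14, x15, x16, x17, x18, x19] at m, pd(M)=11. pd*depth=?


pd+depth=19
depth=19-11=8
pd*depth=11*8=88


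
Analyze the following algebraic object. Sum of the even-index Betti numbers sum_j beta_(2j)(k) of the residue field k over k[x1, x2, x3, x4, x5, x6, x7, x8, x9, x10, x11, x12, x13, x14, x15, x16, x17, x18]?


Koszul resolution: beta_i(k)=C(n,i), n=18
sum_even C(18,i) = 2^(n-1) = 2^17 = 131072


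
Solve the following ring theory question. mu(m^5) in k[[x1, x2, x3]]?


C(n+d-1,d)=C(7,5)=21


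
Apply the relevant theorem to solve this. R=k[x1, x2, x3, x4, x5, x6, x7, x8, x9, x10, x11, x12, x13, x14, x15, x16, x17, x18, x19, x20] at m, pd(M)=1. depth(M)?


pd+depth=depth(R)=20
depth=20-1=19


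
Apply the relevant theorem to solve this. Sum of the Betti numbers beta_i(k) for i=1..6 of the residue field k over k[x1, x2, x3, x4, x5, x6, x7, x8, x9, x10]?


Koszul resolution: beta_i(k)=C(n,i), n=10
C(10,1)=10, C(10,2)=45, C(10,3)=120, C(10,4)=210, C(10,5)=252, C(10,6)=210
Sum=847


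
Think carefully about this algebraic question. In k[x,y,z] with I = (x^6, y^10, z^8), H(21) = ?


Need i<6, j<10, k<8 with i+j+k=21.
For each i, j ranges over max(0,21-i-7)..min(9,21-i):
  i=0: j in [14,9] -> 0
  i=1: j in [13,9] -> 0
  i=2: j in [12,9] -> 0
  i=3: j in [11,9] -> 0
  i=4: j in [10,9] -> 0
  i=5: j in [9,9] -> 1
H(21) = 0+0+0+0+0+1 = 1


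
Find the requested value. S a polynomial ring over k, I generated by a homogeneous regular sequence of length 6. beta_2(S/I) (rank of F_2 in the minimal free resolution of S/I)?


Regular sequence => Koszul complex is the minimal free resolution.
Syz_1 minimally generated by Koszul relations f_i*e_j - f_j*e_i (i<j): mu(Syz_1) = beta_2 = C(m,2) = m(m-1)/2
m=6
6*5/2 = 15


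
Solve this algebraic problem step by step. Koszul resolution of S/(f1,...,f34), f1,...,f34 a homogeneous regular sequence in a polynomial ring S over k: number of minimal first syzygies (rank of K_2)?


Regular sequence => Koszul complex is the minimal free resolution.
Syz_1 minimally generated by Koszul relations f_i*e_j - f_j*e_i (i<j): mu(Syz_1) = beta_2 = C(m,2) = m(m-1)/2
m=34
34*33/2 = 561


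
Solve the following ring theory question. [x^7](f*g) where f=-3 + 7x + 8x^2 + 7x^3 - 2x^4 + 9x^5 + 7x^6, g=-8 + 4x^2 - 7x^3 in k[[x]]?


[x^7] = sum a_i*b_j, i+j=7
  -2*-7=14
  9*4=36
Sum=50


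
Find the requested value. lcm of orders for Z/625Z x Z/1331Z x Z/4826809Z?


Exponent = lcm of the cyclic orders; pairwise coprime => product.
5^4*11^3*13^6=625*1331*4826809=4015301736875


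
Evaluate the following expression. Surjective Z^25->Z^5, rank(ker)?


rank(ker) = 25-5 = 20


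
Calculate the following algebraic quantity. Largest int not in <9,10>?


gcd(9,10)=1 => F=ab-a-b=9*10-9-10=90-19=71


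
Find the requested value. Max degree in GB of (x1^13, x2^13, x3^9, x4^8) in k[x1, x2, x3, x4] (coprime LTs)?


Pure powers, coprime LTs => already GB.
Degrees: 13, 13, 9, 8
Max=13


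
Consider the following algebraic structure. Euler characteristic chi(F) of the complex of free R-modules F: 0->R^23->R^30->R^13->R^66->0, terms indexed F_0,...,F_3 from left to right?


chi = sum (-1)^i * rank:
(-1)^0*23=23
(-1)^1*30=-30
(-1)^2*13=13
(-1)^3*66=-66
chi=-60


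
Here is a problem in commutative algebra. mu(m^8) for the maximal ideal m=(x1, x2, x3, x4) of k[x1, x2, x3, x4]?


Graded Nakayama: mu(m^d) = dim_k (m^d/m^(d+1)) = #degree-8 monomials in 4 vars
C(n+d-1,d)=C(11,8)=165


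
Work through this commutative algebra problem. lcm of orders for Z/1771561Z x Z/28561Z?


Exponent = lcm of the cyclic orders; pairwise coprime => product.
11^6*13^4=1771561*28561=50597553721


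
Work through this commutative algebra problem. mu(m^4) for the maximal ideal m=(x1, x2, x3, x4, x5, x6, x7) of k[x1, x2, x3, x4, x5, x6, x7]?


Graded Nakayama: mu(m^d) = dim_k (m^d/m^(d+1)) = #degree-4 monomials in 7 vars
C(n+d-1,d)=C(10,4)=210


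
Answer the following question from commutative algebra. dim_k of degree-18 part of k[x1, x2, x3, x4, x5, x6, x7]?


C(d+n-1,n-1)=C(24,6)=134596


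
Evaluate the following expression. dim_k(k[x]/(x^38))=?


Basis: 1,x,...,x^37
dim=38


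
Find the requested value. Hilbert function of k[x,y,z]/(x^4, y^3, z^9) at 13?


Need i<4, j<3, k<9 with i+j+k=13.
For each i, j ranges over max(0,13-i-8)..min(2,13-i):
  i=0: j in [5,2] -> 0
  i=1: j in [4,2] -> 0
  i=2: j in [3,2] -> 0
  i=3: j in [2,2] -> 1
H(13) = 0+0+0+1 = 1


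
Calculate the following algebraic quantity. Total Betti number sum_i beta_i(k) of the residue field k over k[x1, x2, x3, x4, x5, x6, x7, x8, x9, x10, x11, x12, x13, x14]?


Koszul resolution: beta_i(k)=C(n,i), n=14
sum_i C(14,i) = 2^14 = 16384
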